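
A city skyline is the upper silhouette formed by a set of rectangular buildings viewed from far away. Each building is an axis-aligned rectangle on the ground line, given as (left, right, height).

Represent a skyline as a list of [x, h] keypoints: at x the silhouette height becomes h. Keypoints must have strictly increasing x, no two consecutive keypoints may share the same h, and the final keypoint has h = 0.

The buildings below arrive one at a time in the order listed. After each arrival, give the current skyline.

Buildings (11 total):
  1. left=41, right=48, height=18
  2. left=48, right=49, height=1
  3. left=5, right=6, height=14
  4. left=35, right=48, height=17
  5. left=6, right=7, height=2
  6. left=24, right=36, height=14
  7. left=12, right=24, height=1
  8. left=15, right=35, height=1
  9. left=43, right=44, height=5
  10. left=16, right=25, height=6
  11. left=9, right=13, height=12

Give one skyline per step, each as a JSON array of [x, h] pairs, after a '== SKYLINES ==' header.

== SKYLINES ==
[[41,18],[48,0]]
[[41,18],[48,1],[49,0]]
[[5,14],[6,0],[41,18],[48,1],[49,0]]
[[5,14],[6,0],[35,17],[41,18],[48,1],[49,0]]
[[5,14],[6,2],[7,0],[35,17],[41,18],[48,1],[49,0]]
[[5,14],[6,2],[7,0],[24,14],[35,17],[41,18],[48,1],[49,0]]
[[5,14],[6,2],[7,0],[12,1],[24,14],[35,17],[41,18],[48,1],[49,0]]
[[5,14],[6,2],[7,0],[12,1],[24,14],[35,17],[41,18],[48,1],[49,0]]
[[5,14],[6,2],[7,0],[12,1],[24,14],[35,17],[41,18],[48,1],[49,0]]
[[5,14],[6,2],[7,0],[12,1],[16,6],[24,14],[35,17],[41,18],[48,1],[49,0]]
[[5,14],[6,2],[7,0],[9,12],[13,1],[16,6],[24,14],[35,17],[41,18],[48,1],[49,0]]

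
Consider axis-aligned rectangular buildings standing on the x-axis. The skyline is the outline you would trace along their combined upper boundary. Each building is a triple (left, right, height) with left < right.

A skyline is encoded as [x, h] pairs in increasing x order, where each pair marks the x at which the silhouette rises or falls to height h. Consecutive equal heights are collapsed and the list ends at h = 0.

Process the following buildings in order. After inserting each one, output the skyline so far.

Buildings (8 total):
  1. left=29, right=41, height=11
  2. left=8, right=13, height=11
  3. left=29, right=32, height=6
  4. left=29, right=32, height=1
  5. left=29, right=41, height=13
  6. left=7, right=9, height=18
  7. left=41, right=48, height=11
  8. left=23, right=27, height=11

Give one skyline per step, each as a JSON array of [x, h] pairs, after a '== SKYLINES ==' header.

== SKYLINES ==
[[29,11],[41,0]]
[[8,11],[13,0],[29,11],[41,0]]
[[8,11],[13,0],[29,11],[41,0]]
[[8,11],[13,0],[29,11],[41,0]]
[[8,11],[13,0],[29,13],[41,0]]
[[7,18],[9,11],[13,0],[29,13],[41,0]]
[[7,18],[9,11],[13,0],[29,13],[41,11],[48,0]]
[[7,18],[9,11],[13,0],[23,11],[27,0],[29,13],[41,11],[48,0]]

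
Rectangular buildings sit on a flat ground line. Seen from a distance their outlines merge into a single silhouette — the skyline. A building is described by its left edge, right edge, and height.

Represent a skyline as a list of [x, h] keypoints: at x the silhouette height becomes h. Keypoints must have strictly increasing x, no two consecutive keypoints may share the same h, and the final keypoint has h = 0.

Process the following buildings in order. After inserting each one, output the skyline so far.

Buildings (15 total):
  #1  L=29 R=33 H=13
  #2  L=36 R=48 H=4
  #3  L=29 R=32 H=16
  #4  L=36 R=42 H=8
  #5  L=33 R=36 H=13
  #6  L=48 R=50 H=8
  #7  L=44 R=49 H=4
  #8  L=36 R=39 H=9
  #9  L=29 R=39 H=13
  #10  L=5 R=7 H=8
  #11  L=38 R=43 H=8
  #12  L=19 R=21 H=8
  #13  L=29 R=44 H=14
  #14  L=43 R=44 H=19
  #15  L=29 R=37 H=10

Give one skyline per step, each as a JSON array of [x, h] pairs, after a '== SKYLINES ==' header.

== SKYLINES ==
[[29,13],[33,0]]
[[29,13],[33,0],[36,4],[48,0]]
[[29,16],[32,13],[33,0],[36,4],[48,0]]
[[29,16],[32,13],[33,0],[36,8],[42,4],[48,0]]
[[29,16],[32,13],[36,8],[42,4],[48,0]]
[[29,16],[32,13],[36,8],[42,4],[48,8],[50,0]]
[[29,16],[32,13],[36,8],[42,4],[48,8],[50,0]]
[[29,16],[32,13],[36,9],[39,8],[42,4],[48,8],[50,0]]
[[29,16],[32,13],[39,8],[42,4],[48,8],[50,0]]
[[5,8],[7,0],[29,16],[32,13],[39,8],[42,4],[48,8],[50,0]]
[[5,8],[7,0],[29,16],[32,13],[39,8],[43,4],[48,8],[50,0]]
[[5,8],[7,0],[19,8],[21,0],[29,16],[32,13],[39,8],[43,4],[48,8],[50,0]]
[[5,8],[7,0],[19,8],[21,0],[29,16],[32,14],[44,4],[48,8],[50,0]]
[[5,8],[7,0],[19,8],[21,0],[29,16],[32,14],[43,19],[44,4],[48,8],[50,0]]
[[5,8],[7,0],[19,8],[21,0],[29,16],[32,14],[43,19],[44,4],[48,8],[50,0]]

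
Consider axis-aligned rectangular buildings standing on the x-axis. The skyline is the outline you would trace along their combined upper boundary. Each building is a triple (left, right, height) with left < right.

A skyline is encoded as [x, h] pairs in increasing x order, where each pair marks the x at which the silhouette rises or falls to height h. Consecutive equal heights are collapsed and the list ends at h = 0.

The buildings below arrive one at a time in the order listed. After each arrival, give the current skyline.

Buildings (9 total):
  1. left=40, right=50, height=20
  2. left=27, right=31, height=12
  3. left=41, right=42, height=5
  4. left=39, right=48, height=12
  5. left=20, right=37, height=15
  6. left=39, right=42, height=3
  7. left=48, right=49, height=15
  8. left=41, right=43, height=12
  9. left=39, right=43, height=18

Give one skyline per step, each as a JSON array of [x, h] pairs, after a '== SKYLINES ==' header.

== SKYLINES ==
[[40,20],[50,0]]
[[27,12],[31,0],[40,20],[50,0]]
[[27,12],[31,0],[40,20],[50,0]]
[[27,12],[31,0],[39,12],[40,20],[50,0]]
[[20,15],[37,0],[39,12],[40,20],[50,0]]
[[20,15],[37,0],[39,12],[40,20],[50,0]]
[[20,15],[37,0],[39,12],[40,20],[50,0]]
[[20,15],[37,0],[39,12],[40,20],[50,0]]
[[20,15],[37,0],[39,18],[40,20],[50,0]]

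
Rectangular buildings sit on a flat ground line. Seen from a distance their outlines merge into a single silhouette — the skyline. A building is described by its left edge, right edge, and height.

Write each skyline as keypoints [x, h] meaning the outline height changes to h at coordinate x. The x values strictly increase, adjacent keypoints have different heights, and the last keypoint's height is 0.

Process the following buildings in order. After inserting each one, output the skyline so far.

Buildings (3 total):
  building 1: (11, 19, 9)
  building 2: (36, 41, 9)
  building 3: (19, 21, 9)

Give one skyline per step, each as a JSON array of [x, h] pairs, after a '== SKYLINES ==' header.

== SKYLINES ==
[[11,9],[19,0]]
[[11,9],[19,0],[36,9],[41,0]]
[[11,9],[21,0],[36,9],[41,0]]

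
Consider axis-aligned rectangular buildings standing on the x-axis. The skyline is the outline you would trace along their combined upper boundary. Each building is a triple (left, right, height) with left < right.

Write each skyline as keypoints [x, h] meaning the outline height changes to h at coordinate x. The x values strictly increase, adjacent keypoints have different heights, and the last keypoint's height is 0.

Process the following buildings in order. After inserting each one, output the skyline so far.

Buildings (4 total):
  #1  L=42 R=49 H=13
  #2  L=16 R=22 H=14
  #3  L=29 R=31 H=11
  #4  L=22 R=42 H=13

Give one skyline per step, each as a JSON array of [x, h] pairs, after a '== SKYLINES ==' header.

== SKYLINES ==
[[42,13],[49,0]]
[[16,14],[22,0],[42,13],[49,0]]
[[16,14],[22,0],[29,11],[31,0],[42,13],[49,0]]
[[16,14],[22,13],[49,0]]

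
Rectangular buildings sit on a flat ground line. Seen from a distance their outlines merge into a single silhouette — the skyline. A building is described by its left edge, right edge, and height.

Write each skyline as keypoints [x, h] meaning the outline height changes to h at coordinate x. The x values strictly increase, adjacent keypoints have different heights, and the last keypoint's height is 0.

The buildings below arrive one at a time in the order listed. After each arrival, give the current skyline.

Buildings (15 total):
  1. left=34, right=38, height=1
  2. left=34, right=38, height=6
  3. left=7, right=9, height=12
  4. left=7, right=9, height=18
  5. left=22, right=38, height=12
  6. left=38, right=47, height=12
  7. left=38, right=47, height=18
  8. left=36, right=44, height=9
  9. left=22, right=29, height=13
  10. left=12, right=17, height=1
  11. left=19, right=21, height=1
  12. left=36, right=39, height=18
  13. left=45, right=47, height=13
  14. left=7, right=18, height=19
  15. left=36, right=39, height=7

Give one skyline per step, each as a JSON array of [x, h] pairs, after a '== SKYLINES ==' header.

== SKYLINES ==
[[34,1],[38,0]]
[[34,6],[38,0]]
[[7,12],[9,0],[34,6],[38,0]]
[[7,18],[9,0],[34,6],[38,0]]
[[7,18],[9,0],[22,12],[38,0]]
[[7,18],[9,0],[22,12],[47,0]]
[[7,18],[9,0],[22,12],[38,18],[47,0]]
[[7,18],[9,0],[22,12],[38,18],[47,0]]
[[7,18],[9,0],[22,13],[29,12],[38,18],[47,0]]
[[7,18],[9,0],[12,1],[17,0],[22,13],[29,12],[38,18],[47,0]]
[[7,18],[9,0],[12,1],[17,0],[19,1],[21,0],[22,13],[29,12],[38,18],[47,0]]
[[7,18],[9,0],[12,1],[17,0],[19,1],[21,0],[22,13],[29,12],[36,18],[47,0]]
[[7,18],[9,0],[12,1],[17,0],[19,1],[21,0],[22,13],[29,12],[36,18],[47,0]]
[[7,19],[18,0],[19,1],[21,0],[22,13],[29,12],[36,18],[47,0]]
[[7,19],[18,0],[19,1],[21,0],[22,13],[29,12],[36,18],[47,0]]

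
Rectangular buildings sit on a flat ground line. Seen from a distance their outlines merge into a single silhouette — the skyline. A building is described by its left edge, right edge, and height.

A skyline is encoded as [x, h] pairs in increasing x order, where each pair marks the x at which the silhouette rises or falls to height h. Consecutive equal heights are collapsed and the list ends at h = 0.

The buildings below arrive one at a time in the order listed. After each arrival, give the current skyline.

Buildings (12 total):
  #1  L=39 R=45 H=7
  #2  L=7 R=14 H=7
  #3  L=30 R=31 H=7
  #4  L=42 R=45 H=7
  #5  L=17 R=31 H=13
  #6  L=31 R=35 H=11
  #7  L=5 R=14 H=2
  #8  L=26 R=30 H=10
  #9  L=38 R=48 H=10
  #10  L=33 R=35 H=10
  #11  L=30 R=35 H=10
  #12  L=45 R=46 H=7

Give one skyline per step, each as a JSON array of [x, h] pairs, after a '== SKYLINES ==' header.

== SKYLINES ==
[[39,7],[45,0]]
[[7,7],[14,0],[39,7],[45,0]]
[[7,7],[14,0],[30,7],[31,0],[39,7],[45,0]]
[[7,7],[14,0],[30,7],[31,0],[39,7],[45,0]]
[[7,7],[14,0],[17,13],[31,0],[39,7],[45,0]]
[[7,7],[14,0],[17,13],[31,11],[35,0],[39,7],[45,0]]
[[5,2],[7,7],[14,0],[17,13],[31,11],[35,0],[39,7],[45,0]]
[[5,2],[7,7],[14,0],[17,13],[31,11],[35,0],[39,7],[45,0]]
[[5,2],[7,7],[14,0],[17,13],[31,11],[35,0],[38,10],[48,0]]
[[5,2],[7,7],[14,0],[17,13],[31,11],[35,0],[38,10],[48,0]]
[[5,2],[7,7],[14,0],[17,13],[31,11],[35,0],[38,10],[48,0]]
[[5,2],[7,7],[14,0],[17,13],[31,11],[35,0],[38,10],[48,0]]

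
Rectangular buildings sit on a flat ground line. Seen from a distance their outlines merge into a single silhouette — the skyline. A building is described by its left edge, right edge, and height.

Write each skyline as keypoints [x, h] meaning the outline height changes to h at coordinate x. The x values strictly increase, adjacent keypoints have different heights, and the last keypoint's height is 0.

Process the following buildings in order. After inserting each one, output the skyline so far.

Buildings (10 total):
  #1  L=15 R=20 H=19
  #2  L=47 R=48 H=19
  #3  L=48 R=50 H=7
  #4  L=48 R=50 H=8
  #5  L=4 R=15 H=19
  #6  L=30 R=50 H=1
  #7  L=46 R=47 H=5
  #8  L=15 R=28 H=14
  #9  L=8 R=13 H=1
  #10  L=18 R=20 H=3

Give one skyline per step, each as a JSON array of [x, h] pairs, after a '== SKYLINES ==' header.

== SKYLINES ==
[[15,19],[20,0]]
[[15,19],[20,0],[47,19],[48,0]]
[[15,19],[20,0],[47,19],[48,7],[50,0]]
[[15,19],[20,0],[47,19],[48,8],[50,0]]
[[4,19],[20,0],[47,19],[48,8],[50,0]]
[[4,19],[20,0],[30,1],[47,19],[48,8],[50,0]]
[[4,19],[20,0],[30,1],[46,5],[47,19],[48,8],[50,0]]
[[4,19],[20,14],[28,0],[30,1],[46,5],[47,19],[48,8],[50,0]]
[[4,19],[20,14],[28,0],[30,1],[46,5],[47,19],[48,8],[50,0]]
[[4,19],[20,14],[28,0],[30,1],[46,5],[47,19],[48,8],[50,0]]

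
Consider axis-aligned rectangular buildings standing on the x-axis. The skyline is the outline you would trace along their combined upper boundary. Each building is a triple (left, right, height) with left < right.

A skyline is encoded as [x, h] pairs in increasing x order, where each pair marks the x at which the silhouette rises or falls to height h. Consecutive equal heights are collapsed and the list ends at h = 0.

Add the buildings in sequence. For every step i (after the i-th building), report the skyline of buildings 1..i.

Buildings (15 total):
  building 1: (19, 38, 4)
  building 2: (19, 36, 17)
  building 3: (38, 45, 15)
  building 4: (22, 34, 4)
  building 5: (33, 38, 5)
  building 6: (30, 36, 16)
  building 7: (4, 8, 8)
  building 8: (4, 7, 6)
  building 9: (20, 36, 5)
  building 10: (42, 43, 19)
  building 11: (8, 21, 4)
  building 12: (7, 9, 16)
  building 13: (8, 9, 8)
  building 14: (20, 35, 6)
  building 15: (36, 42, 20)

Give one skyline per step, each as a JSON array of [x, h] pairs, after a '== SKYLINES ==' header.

== SKYLINES ==
[[19,4],[38,0]]
[[19,17],[36,4],[38,0]]
[[19,17],[36,4],[38,15],[45,0]]
[[19,17],[36,4],[38,15],[45,0]]
[[19,17],[36,5],[38,15],[45,0]]
[[19,17],[36,5],[38,15],[45,0]]
[[4,8],[8,0],[19,17],[36,5],[38,15],[45,0]]
[[4,8],[8,0],[19,17],[36,5],[38,15],[45,0]]
[[4,8],[8,0],[19,17],[36,5],[38,15],[45,0]]
[[4,8],[8,0],[19,17],[36,5],[38,15],[42,19],[43,15],[45,0]]
[[4,8],[8,4],[19,17],[36,5],[38,15],[42,19],[43,15],[45,0]]
[[4,8],[7,16],[9,4],[19,17],[36,5],[38,15],[42,19],[43,15],[45,0]]
[[4,8],[7,16],[9,4],[19,17],[36,5],[38,15],[42,19],[43,15],[45,0]]
[[4,8],[7,16],[9,4],[19,17],[36,5],[38,15],[42,19],[43,15],[45,0]]
[[4,8],[7,16],[9,4],[19,17],[36,20],[42,19],[43,15],[45,0]]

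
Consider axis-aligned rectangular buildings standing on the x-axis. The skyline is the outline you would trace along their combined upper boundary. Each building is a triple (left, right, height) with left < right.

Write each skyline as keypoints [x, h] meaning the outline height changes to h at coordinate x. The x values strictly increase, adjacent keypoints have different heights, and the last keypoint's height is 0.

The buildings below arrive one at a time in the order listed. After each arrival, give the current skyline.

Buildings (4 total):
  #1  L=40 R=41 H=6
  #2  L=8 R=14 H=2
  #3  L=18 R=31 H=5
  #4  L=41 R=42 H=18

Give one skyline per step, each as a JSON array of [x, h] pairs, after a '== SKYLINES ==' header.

== SKYLINES ==
[[40,6],[41,0]]
[[8,2],[14,0],[40,6],[41,0]]
[[8,2],[14,0],[18,5],[31,0],[40,6],[41,0]]
[[8,2],[14,0],[18,5],[31,0],[40,6],[41,18],[42,0]]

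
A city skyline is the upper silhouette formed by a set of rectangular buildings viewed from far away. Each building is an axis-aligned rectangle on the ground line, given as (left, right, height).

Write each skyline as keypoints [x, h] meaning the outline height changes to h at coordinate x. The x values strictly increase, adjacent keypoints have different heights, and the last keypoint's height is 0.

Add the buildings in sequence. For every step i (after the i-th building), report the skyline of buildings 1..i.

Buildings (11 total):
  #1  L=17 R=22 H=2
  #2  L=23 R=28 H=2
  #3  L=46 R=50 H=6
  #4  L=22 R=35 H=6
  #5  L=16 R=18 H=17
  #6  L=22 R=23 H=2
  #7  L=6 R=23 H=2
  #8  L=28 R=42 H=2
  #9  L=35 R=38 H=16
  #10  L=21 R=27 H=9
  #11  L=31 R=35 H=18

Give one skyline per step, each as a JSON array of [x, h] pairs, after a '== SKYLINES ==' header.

== SKYLINES ==
[[17,2],[22,0]]
[[17,2],[22,0],[23,2],[28,0]]
[[17,2],[22,0],[23,2],[28,0],[46,6],[50,0]]
[[17,2],[22,6],[35,0],[46,6],[50,0]]
[[16,17],[18,2],[22,6],[35,0],[46,6],[50,0]]
[[16,17],[18,2],[22,6],[35,0],[46,6],[50,0]]
[[6,2],[16,17],[18,2],[22,6],[35,0],[46,6],[50,0]]
[[6,2],[16,17],[18,2],[22,6],[35,2],[42,0],[46,6],[50,0]]
[[6,2],[16,17],[18,2],[22,6],[35,16],[38,2],[42,0],[46,6],[50,0]]
[[6,2],[16,17],[18,2],[21,9],[27,6],[35,16],[38,2],[42,0],[46,6],[50,0]]
[[6,2],[16,17],[18,2],[21,9],[27,6],[31,18],[35,16],[38,2],[42,0],[46,6],[50,0]]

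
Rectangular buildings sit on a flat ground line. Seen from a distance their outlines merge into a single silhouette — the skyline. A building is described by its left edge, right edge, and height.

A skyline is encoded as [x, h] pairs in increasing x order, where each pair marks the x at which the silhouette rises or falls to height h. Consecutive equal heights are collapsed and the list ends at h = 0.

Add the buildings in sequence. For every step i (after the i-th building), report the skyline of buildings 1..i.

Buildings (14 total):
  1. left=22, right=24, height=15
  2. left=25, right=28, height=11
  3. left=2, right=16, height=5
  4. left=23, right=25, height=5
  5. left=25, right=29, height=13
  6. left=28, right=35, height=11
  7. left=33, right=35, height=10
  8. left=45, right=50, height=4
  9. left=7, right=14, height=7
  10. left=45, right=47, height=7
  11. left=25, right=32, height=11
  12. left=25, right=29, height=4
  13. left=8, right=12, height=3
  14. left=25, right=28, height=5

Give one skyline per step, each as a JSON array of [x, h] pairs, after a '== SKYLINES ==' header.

== SKYLINES ==
[[22,15],[24,0]]
[[22,15],[24,0],[25,11],[28,0]]
[[2,5],[16,0],[22,15],[24,0],[25,11],[28,0]]
[[2,5],[16,0],[22,15],[24,5],[25,11],[28,0]]
[[2,5],[16,0],[22,15],[24,5],[25,13],[29,0]]
[[2,5],[16,0],[22,15],[24,5],[25,13],[29,11],[35,0]]
[[2,5],[16,0],[22,15],[24,5],[25,13],[29,11],[35,0]]
[[2,5],[16,0],[22,15],[24,5],[25,13],[29,11],[35,0],[45,4],[50,0]]
[[2,5],[7,7],[14,5],[16,0],[22,15],[24,5],[25,13],[29,11],[35,0],[45,4],[50,0]]
[[2,5],[7,7],[14,5],[16,0],[22,15],[24,5],[25,13],[29,11],[35,0],[45,7],[47,4],[50,0]]
[[2,5],[7,7],[14,5],[16,0],[22,15],[24,5],[25,13],[29,11],[35,0],[45,7],[47,4],[50,0]]
[[2,5],[7,7],[14,5],[16,0],[22,15],[24,5],[25,13],[29,11],[35,0],[45,7],[47,4],[50,0]]
[[2,5],[7,7],[14,5],[16,0],[22,15],[24,5],[25,13],[29,11],[35,0],[45,7],[47,4],[50,0]]
[[2,5],[7,7],[14,5],[16,0],[22,15],[24,5],[25,13],[29,11],[35,0],[45,7],[47,4],[50,0]]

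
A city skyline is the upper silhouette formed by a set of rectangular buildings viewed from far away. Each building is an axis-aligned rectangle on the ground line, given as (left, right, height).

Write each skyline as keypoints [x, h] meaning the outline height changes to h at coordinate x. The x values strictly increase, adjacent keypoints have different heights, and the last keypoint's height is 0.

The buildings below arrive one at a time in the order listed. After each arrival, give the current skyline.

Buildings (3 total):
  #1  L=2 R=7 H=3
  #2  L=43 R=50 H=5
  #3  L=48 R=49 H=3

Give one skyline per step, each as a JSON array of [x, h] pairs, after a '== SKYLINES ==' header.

== SKYLINES ==
[[2,3],[7,0]]
[[2,3],[7,0],[43,5],[50,0]]
[[2,3],[7,0],[43,5],[50,0]]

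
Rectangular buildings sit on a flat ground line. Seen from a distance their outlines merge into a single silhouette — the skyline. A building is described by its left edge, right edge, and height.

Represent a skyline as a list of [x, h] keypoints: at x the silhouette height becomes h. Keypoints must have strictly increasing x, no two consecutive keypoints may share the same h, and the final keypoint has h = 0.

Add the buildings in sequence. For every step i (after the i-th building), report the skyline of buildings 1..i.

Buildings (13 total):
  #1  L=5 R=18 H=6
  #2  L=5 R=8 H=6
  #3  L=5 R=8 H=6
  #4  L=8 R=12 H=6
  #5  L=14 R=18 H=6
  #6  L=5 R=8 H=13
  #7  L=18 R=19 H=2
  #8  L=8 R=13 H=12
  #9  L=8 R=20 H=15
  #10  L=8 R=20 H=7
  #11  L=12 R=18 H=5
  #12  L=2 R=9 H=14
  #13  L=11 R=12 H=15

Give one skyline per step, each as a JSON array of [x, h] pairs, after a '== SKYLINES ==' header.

== SKYLINES ==
[[5,6],[18,0]]
[[5,6],[18,0]]
[[5,6],[18,0]]
[[5,6],[18,0]]
[[5,6],[18,0]]
[[5,13],[8,6],[18,0]]
[[5,13],[8,6],[18,2],[19,0]]
[[5,13],[8,12],[13,6],[18,2],[19,0]]
[[5,13],[8,15],[20,0]]
[[5,13],[8,15],[20,0]]
[[5,13],[8,15],[20,0]]
[[2,14],[8,15],[20,0]]
[[2,14],[8,15],[20,0]]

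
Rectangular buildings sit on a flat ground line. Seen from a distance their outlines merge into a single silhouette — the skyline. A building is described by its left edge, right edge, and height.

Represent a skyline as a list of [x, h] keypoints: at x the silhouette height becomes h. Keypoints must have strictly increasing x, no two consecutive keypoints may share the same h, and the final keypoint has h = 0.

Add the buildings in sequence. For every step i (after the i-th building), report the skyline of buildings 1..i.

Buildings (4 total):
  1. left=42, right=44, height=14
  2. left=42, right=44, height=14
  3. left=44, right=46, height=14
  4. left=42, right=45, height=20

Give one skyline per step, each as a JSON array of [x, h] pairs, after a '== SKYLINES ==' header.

== SKYLINES ==
[[42,14],[44,0]]
[[42,14],[44,0]]
[[42,14],[46,0]]
[[42,20],[45,14],[46,0]]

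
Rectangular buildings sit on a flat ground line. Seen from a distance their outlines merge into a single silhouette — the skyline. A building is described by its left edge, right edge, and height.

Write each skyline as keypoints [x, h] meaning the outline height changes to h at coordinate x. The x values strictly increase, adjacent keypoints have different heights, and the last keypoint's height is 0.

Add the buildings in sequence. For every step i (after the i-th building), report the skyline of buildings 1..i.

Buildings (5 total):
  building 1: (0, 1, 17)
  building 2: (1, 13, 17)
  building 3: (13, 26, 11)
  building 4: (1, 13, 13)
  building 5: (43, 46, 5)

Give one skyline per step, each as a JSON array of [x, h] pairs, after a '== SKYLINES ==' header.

== SKYLINES ==
[[0,17],[1,0]]
[[0,17],[13,0]]
[[0,17],[13,11],[26,0]]
[[0,17],[13,11],[26,0]]
[[0,17],[13,11],[26,0],[43,5],[46,0]]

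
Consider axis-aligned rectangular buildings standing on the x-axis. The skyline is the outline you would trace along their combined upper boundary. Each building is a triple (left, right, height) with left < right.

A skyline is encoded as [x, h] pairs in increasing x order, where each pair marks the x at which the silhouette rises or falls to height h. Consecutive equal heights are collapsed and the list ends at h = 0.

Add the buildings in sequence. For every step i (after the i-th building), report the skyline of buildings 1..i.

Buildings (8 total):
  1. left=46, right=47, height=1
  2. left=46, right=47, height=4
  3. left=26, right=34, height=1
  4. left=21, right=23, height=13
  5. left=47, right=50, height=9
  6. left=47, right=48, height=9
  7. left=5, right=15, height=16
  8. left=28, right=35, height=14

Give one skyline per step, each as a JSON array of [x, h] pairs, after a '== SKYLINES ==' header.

== SKYLINES ==
[[46,1],[47,0]]
[[46,4],[47,0]]
[[26,1],[34,0],[46,4],[47,0]]
[[21,13],[23,0],[26,1],[34,0],[46,4],[47,0]]
[[21,13],[23,0],[26,1],[34,0],[46,4],[47,9],[50,0]]
[[21,13],[23,0],[26,1],[34,0],[46,4],[47,9],[50,0]]
[[5,16],[15,0],[21,13],[23,0],[26,1],[34,0],[46,4],[47,9],[50,0]]
[[5,16],[15,0],[21,13],[23,0],[26,1],[28,14],[35,0],[46,4],[47,9],[50,0]]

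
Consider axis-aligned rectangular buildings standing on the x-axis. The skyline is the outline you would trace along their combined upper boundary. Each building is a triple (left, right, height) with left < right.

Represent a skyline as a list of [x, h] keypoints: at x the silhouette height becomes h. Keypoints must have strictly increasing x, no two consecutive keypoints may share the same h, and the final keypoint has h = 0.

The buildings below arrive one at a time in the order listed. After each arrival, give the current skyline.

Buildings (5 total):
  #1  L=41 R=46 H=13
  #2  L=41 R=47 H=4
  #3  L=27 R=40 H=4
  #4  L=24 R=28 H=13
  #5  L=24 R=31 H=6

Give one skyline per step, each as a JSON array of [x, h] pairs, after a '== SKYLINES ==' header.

== SKYLINES ==
[[41,13],[46,0]]
[[41,13],[46,4],[47,0]]
[[27,4],[40,0],[41,13],[46,4],[47,0]]
[[24,13],[28,4],[40,0],[41,13],[46,4],[47,0]]
[[24,13],[28,6],[31,4],[40,0],[41,13],[46,4],[47,0]]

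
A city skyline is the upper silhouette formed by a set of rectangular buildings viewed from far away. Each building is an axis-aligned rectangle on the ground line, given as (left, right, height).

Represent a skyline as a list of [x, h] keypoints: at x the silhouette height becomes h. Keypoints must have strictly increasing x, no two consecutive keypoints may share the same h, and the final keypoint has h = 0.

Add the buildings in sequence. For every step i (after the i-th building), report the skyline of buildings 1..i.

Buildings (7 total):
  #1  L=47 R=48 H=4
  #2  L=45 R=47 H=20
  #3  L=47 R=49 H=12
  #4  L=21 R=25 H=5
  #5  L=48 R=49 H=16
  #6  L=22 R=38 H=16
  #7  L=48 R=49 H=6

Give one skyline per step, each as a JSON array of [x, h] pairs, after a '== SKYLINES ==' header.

== SKYLINES ==
[[47,4],[48,0]]
[[45,20],[47,4],[48,0]]
[[45,20],[47,12],[49,0]]
[[21,5],[25,0],[45,20],[47,12],[49,0]]
[[21,5],[25,0],[45,20],[47,12],[48,16],[49,0]]
[[21,5],[22,16],[38,0],[45,20],[47,12],[48,16],[49,0]]
[[21,5],[22,16],[38,0],[45,20],[47,12],[48,16],[49,0]]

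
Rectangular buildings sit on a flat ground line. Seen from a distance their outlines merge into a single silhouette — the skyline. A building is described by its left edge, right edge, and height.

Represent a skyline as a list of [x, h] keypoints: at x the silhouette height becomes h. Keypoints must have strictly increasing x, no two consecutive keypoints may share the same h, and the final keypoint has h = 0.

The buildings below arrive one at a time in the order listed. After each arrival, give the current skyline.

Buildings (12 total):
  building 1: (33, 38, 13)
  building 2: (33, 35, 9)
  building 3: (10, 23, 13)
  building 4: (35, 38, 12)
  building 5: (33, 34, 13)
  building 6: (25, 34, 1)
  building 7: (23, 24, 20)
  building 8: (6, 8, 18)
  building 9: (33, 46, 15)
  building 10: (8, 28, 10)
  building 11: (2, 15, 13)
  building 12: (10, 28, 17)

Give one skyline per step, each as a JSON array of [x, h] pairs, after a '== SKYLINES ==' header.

== SKYLINES ==
[[33,13],[38,0]]
[[33,13],[38,0]]
[[10,13],[23,0],[33,13],[38,0]]
[[10,13],[23,0],[33,13],[38,0]]
[[10,13],[23,0],[33,13],[38,0]]
[[10,13],[23,0],[25,1],[33,13],[38,0]]
[[10,13],[23,20],[24,0],[25,1],[33,13],[38,0]]
[[6,18],[8,0],[10,13],[23,20],[24,0],[25,1],[33,13],[38,0]]
[[6,18],[8,0],[10,13],[23,20],[24,0],[25,1],[33,15],[46,0]]
[[6,18],[8,10],[10,13],[23,20],[24,10],[28,1],[33,15],[46,0]]
[[2,13],[6,18],[8,13],[23,20],[24,10],[28,1],[33,15],[46,0]]
[[2,13],[6,18],[8,13],[10,17],[23,20],[24,17],[28,1],[33,15],[46,0]]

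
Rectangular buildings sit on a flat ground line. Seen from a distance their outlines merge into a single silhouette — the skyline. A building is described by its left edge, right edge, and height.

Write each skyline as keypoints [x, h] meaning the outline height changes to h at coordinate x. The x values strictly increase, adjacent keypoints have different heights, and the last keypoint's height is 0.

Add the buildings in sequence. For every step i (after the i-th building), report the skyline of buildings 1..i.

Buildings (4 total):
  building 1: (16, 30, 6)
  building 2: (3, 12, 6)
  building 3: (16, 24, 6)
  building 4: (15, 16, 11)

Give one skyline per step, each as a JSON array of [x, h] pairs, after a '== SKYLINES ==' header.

== SKYLINES ==
[[16,6],[30,0]]
[[3,6],[12,0],[16,6],[30,0]]
[[3,6],[12,0],[16,6],[30,0]]
[[3,6],[12,0],[15,11],[16,6],[30,0]]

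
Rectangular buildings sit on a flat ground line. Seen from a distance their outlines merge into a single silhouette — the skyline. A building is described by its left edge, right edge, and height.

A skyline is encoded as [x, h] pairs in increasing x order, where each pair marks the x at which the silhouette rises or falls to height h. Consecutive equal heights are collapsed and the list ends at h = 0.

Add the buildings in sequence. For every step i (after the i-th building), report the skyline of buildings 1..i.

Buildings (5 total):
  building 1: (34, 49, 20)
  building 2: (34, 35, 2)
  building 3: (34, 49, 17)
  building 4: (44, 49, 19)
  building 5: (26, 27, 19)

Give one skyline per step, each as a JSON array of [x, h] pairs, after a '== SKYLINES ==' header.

== SKYLINES ==
[[34,20],[49,0]]
[[34,20],[49,0]]
[[34,20],[49,0]]
[[34,20],[49,0]]
[[26,19],[27,0],[34,20],[49,0]]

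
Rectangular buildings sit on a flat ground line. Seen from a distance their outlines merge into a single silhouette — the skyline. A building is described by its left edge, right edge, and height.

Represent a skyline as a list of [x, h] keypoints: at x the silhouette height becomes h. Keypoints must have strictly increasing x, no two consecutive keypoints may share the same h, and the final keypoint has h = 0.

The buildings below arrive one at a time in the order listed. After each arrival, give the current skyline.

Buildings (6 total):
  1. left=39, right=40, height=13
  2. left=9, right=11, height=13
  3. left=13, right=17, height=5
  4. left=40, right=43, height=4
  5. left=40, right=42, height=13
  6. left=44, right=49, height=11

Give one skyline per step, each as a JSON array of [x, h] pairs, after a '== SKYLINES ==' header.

== SKYLINES ==
[[39,13],[40,0]]
[[9,13],[11,0],[39,13],[40,0]]
[[9,13],[11,0],[13,5],[17,0],[39,13],[40,0]]
[[9,13],[11,0],[13,5],[17,0],[39,13],[40,4],[43,0]]
[[9,13],[11,0],[13,5],[17,0],[39,13],[42,4],[43,0]]
[[9,13],[11,0],[13,5],[17,0],[39,13],[42,4],[43,0],[44,11],[49,0]]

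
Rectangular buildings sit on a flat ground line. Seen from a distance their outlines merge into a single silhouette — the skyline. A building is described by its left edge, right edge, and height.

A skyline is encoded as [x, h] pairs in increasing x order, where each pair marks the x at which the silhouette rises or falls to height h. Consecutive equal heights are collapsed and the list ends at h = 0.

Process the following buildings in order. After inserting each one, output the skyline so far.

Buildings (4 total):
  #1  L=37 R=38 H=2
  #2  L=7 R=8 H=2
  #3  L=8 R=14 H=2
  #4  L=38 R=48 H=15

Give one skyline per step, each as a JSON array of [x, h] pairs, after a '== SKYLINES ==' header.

== SKYLINES ==
[[37,2],[38,0]]
[[7,2],[8,0],[37,2],[38,0]]
[[7,2],[14,0],[37,2],[38,0]]
[[7,2],[14,0],[37,2],[38,15],[48,0]]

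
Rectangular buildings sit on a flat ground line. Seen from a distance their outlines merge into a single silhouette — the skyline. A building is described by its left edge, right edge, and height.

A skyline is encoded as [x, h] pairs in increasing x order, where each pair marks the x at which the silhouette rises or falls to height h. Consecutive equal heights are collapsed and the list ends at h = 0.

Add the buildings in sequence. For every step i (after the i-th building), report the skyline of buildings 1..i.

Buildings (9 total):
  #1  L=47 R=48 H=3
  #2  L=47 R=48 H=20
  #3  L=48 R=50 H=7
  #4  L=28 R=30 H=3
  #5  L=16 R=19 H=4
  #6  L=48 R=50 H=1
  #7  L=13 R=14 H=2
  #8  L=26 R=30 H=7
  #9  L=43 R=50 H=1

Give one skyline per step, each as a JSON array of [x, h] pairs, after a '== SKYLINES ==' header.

== SKYLINES ==
[[47,3],[48,0]]
[[47,20],[48,0]]
[[47,20],[48,7],[50,0]]
[[28,3],[30,0],[47,20],[48,7],[50,0]]
[[16,4],[19,0],[28,3],[30,0],[47,20],[48,7],[50,0]]
[[16,4],[19,0],[28,3],[30,0],[47,20],[48,7],[50,0]]
[[13,2],[14,0],[16,4],[19,0],[28,3],[30,0],[47,20],[48,7],[50,0]]
[[13,2],[14,0],[16,4],[19,0],[26,7],[30,0],[47,20],[48,7],[50,0]]
[[13,2],[14,0],[16,4],[19,0],[26,7],[30,0],[43,1],[47,20],[48,7],[50,0]]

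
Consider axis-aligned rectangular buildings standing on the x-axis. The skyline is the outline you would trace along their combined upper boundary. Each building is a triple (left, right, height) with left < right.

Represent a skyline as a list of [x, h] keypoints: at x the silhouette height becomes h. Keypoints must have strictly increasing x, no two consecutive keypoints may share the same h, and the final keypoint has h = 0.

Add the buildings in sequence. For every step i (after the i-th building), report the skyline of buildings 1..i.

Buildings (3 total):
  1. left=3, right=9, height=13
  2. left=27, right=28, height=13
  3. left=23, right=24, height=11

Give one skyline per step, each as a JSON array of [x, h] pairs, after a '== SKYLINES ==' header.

== SKYLINES ==
[[3,13],[9,0]]
[[3,13],[9,0],[27,13],[28,0]]
[[3,13],[9,0],[23,11],[24,0],[27,13],[28,0]]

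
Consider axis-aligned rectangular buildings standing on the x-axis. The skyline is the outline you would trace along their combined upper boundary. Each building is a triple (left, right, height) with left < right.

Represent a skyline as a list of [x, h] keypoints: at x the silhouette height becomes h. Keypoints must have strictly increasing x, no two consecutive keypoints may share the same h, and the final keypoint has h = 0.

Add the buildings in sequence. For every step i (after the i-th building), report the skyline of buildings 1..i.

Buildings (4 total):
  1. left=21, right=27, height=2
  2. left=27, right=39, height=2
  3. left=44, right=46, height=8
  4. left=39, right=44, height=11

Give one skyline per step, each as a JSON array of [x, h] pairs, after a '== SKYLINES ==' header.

== SKYLINES ==
[[21,2],[27,0]]
[[21,2],[39,0]]
[[21,2],[39,0],[44,8],[46,0]]
[[21,2],[39,11],[44,8],[46,0]]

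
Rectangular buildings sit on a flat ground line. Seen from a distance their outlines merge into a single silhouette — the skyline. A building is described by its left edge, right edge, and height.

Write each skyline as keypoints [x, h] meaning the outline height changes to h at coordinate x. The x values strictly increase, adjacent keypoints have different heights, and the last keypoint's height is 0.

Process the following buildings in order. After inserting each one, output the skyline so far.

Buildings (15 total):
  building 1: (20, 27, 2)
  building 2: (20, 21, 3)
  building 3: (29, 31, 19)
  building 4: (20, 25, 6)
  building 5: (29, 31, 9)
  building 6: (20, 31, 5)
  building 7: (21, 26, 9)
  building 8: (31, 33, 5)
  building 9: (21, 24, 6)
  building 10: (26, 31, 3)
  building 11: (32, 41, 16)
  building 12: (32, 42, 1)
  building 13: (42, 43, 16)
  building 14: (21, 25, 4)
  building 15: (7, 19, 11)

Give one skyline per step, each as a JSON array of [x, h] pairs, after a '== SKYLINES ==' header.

== SKYLINES ==
[[20,2],[27,0]]
[[20,3],[21,2],[27,0]]
[[20,3],[21,2],[27,0],[29,19],[31,0]]
[[20,6],[25,2],[27,0],[29,19],[31,0]]
[[20,6],[25,2],[27,0],[29,19],[31,0]]
[[20,6],[25,5],[29,19],[31,0]]
[[20,6],[21,9],[26,5],[29,19],[31,0]]
[[20,6],[21,9],[26,5],[29,19],[31,5],[33,0]]
[[20,6],[21,9],[26,5],[29,19],[31,5],[33,0]]
[[20,6],[21,9],[26,5],[29,19],[31,5],[33,0]]
[[20,6],[21,9],[26,5],[29,19],[31,5],[32,16],[41,0]]
[[20,6],[21,9],[26,5],[29,19],[31,5],[32,16],[41,1],[42,0]]
[[20,6],[21,9],[26,5],[29,19],[31,5],[32,16],[41,1],[42,16],[43,0]]
[[20,6],[21,9],[26,5],[29,19],[31,5],[32,16],[41,1],[42,16],[43,0]]
[[7,11],[19,0],[20,6],[21,9],[26,5],[29,19],[31,5],[32,16],[41,1],[42,16],[43,0]]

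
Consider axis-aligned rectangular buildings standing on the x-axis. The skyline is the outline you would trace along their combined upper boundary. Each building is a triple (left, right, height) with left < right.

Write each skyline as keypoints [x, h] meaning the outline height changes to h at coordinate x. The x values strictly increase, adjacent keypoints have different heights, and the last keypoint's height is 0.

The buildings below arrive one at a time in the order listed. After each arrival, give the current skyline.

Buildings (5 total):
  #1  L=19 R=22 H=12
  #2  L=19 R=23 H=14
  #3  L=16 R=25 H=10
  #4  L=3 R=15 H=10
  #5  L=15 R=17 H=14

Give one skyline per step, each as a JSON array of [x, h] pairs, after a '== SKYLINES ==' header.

== SKYLINES ==
[[19,12],[22,0]]
[[19,14],[23,0]]
[[16,10],[19,14],[23,10],[25,0]]
[[3,10],[15,0],[16,10],[19,14],[23,10],[25,0]]
[[3,10],[15,14],[17,10],[19,14],[23,10],[25,0]]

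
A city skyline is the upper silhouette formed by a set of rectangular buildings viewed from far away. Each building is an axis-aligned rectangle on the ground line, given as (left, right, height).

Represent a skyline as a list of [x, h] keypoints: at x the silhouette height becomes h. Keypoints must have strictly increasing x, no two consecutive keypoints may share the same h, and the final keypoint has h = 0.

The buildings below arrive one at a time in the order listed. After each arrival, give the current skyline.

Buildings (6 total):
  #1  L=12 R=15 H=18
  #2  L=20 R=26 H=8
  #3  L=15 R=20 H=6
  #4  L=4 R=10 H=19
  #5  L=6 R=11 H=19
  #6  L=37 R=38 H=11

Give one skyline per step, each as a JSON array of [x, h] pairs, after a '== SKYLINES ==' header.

== SKYLINES ==
[[12,18],[15,0]]
[[12,18],[15,0],[20,8],[26,0]]
[[12,18],[15,6],[20,8],[26,0]]
[[4,19],[10,0],[12,18],[15,6],[20,8],[26,0]]
[[4,19],[11,0],[12,18],[15,6],[20,8],[26,0]]
[[4,19],[11,0],[12,18],[15,6],[20,8],[26,0],[37,11],[38,0]]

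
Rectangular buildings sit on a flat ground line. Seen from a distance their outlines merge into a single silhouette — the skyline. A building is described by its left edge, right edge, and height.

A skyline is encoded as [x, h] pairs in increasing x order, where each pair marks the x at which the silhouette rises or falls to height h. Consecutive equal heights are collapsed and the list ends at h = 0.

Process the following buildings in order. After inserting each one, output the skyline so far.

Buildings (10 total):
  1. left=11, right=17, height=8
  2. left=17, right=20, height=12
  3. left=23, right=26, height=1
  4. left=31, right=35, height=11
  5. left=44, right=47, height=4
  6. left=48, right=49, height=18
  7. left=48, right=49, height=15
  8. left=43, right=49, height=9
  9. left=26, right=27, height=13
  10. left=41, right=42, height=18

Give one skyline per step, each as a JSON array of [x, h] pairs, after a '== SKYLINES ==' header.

== SKYLINES ==
[[11,8],[17,0]]
[[11,8],[17,12],[20,0]]
[[11,8],[17,12],[20,0],[23,1],[26,0]]
[[11,8],[17,12],[20,0],[23,1],[26,0],[31,11],[35,0]]
[[11,8],[17,12],[20,0],[23,1],[26,0],[31,11],[35,0],[44,4],[47,0]]
[[11,8],[17,12],[20,0],[23,1],[26,0],[31,11],[35,0],[44,4],[47,0],[48,18],[49,0]]
[[11,8],[17,12],[20,0],[23,1],[26,0],[31,11],[35,0],[44,4],[47,0],[48,18],[49,0]]
[[11,8],[17,12],[20,0],[23,1],[26,0],[31,11],[35,0],[43,9],[48,18],[49,0]]
[[11,8],[17,12],[20,0],[23,1],[26,13],[27,0],[31,11],[35,0],[43,9],[48,18],[49,0]]
[[11,8],[17,12],[20,0],[23,1],[26,13],[27,0],[31,11],[35,0],[41,18],[42,0],[43,9],[48,18],[49,0]]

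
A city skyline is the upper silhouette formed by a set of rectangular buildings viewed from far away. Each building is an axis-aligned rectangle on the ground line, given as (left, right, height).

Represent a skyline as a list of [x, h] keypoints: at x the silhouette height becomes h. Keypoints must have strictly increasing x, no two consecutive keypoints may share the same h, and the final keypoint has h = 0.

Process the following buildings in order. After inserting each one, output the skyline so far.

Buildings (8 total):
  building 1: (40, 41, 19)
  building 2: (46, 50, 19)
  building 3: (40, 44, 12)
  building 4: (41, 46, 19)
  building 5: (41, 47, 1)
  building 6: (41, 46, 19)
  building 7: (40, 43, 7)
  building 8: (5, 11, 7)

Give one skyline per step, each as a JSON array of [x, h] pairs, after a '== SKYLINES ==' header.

== SKYLINES ==
[[40,19],[41,0]]
[[40,19],[41,0],[46,19],[50,0]]
[[40,19],[41,12],[44,0],[46,19],[50,0]]
[[40,19],[50,0]]
[[40,19],[50,0]]
[[40,19],[50,0]]
[[40,19],[50,0]]
[[5,7],[11,0],[40,19],[50,0]]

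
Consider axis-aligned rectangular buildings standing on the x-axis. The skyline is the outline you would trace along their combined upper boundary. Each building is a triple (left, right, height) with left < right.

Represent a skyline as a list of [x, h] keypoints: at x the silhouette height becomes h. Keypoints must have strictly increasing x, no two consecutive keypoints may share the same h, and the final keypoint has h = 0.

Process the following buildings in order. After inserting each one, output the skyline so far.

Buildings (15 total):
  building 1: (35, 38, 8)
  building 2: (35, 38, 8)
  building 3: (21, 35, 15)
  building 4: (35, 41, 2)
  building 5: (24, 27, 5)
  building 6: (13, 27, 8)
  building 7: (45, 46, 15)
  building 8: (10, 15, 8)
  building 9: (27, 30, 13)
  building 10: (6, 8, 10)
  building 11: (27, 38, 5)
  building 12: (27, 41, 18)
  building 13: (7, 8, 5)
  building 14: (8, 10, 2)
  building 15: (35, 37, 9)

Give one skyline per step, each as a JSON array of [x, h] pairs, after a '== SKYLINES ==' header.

== SKYLINES ==
[[35,8],[38,0]]
[[35,8],[38,0]]
[[21,15],[35,8],[38,0]]
[[21,15],[35,8],[38,2],[41,0]]
[[21,15],[35,8],[38,2],[41,0]]
[[13,8],[21,15],[35,8],[38,2],[41,0]]
[[13,8],[21,15],[35,8],[38,2],[41,0],[45,15],[46,0]]
[[10,8],[21,15],[35,8],[38,2],[41,0],[45,15],[46,0]]
[[10,8],[21,15],[35,8],[38,2],[41,0],[45,15],[46,0]]
[[6,10],[8,0],[10,8],[21,15],[35,8],[38,2],[41,0],[45,15],[46,0]]
[[6,10],[8,0],[10,8],[21,15],[35,8],[38,2],[41,0],[45,15],[46,0]]
[[6,10],[8,0],[10,8],[21,15],[27,18],[41,0],[45,15],[46,0]]
[[6,10],[8,0],[10,8],[21,15],[27,18],[41,0],[45,15],[46,0]]
[[6,10],[8,2],[10,8],[21,15],[27,18],[41,0],[45,15],[46,0]]
[[6,10],[8,2],[10,8],[21,15],[27,18],[41,0],[45,15],[46,0]]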